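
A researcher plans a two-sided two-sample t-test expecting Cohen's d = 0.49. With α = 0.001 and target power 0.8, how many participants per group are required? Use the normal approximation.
n = 143 per group

Sample size formula (two-sample t-test, normal approximation):
n = 2 · ((z_{α/2} + z_β) / d)²

z_{α/2} = 3.291 (for α = 0.001, two-sided)
z_β = 0.842 (for power = 0.8)
d = 0.49

n = 2 · ((3.291 + 0.842) / 0.49)²
n = 2 · (8.435)²
n ≈ 142.30
Round up to the next whole number: n = 143 per group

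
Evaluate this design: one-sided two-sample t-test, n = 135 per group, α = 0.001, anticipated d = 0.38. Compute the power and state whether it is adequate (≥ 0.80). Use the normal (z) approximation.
Power ≈ 0.51; the study is underpowered (power < 0.80)

Power calculation (two-sample t-test, normal approximation):
z_β = d · √(n/2) - z_α
z_β = 0.38 · √(135/2) - 3.090
z_β = 0.38 · 8.216 - 3.090
z_β = 0.032

Power = Φ(z_β) = Φ(0.032) ≈ 0.513

Effect size d = 0.38 is small by Cohen's convention (0.2/0.5/0.8).

Threshold: power ≥ 0.80 is conventionally adequate.
Power ≈ 0.51 → the study is underpowered (power < 0.80).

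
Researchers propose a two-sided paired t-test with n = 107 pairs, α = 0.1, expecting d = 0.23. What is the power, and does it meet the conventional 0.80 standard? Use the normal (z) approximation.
Power ≈ 0.77; the study is underpowered (power < 0.80)

Power calculation (paired t-test, normal approximation):
z_β = d · √n - z_{α/2}
z_β = 0.23 · √107 - 1.645
z_β = 0.23 · 10.344 - 1.645
z_β = 0.734

Power = Φ(z_β) = Φ(0.734) ≈ 0.769

Effect size d = 0.23 is small by Cohen's convention (0.2/0.5/0.8).

Threshold: power ≥ 0.80 is conventionally adequate.
Power ≈ 0.77 → the study is underpowered (power < 0.80).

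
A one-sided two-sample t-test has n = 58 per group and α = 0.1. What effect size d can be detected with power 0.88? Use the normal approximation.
d ≈ 0.46

Minimum detectable effect (two-sample t-test, normal approximation):
d = (z_α + z_β) / √(n/2)
d = (1.282 + 1.175) / √(58/2)
d = 2.457 / 5.385
d ≈ 0.46

By Cohen's convention (0.2 small / 0.5 medium / 0.8 large): small effect.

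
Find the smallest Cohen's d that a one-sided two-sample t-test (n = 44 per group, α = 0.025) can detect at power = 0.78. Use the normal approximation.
d ≈ 0.58

Minimum detectable effect (two-sample t-test, normal approximation):
d = (z_α + z_β) / √(n/2)
d = (1.960 + 0.772) / √(44/2)
d = 2.732 / 4.690
d ≈ 0.58

By Cohen's convention (0.2 small / 0.5 medium / 0.8 large): medium effect.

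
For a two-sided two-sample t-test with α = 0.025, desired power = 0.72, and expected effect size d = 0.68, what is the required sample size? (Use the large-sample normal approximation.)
n = 35 per group

Sample size formula (two-sample t-test, normal approximation):
n = 2 · ((z_{α/2} + z_β) / d)²

z_{α/2} = 2.241 (for α = 0.025, two-sided)
z_β = 0.583 (for power = 0.72)
d = 0.68

n = 2 · ((2.241 + 0.583) / 0.68)²
n = 2 · (4.153)²
n ≈ 34.49
Round up to the next whole number: n = 35 per group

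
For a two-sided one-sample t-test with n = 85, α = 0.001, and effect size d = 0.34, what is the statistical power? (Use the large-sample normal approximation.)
Power ≈ 0.44

Power calculation (one-sample t-test, normal approximation):
z_β = d · √n - z_{α/2}
z_β = 0.34 · √85 - 3.291
z_β = 0.34 · 9.220 - 3.291
z_β = -0.156

Power = Φ(z_β) = Φ(-0.156) ≈ 0.438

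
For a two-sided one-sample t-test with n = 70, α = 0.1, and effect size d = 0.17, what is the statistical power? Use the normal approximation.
Power ≈ 0.41

Power calculation (one-sample t-test, normal approximation):
z_β = d · √n - z_{α/2}
z_β = 0.17 · √70 - 1.645
z_β = 0.17 · 8.367 - 1.645
z_β = -0.223

Power = Φ(z_β) = Φ(-0.223) ≈ 0.412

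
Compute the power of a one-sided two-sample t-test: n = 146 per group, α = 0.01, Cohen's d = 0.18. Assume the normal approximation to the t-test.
Power ≈ 0.22

Power calculation (two-sample t-test, normal approximation):
z_β = d · √(n/2) - z_α
z_β = 0.18 · √(146/2) - 2.326
z_β = 0.18 · 8.544 - 2.326
z_β = -0.788

Power = Φ(z_β) = Φ(-0.788) ≈ 0.215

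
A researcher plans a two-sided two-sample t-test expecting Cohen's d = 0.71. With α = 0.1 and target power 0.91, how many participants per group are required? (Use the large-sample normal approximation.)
n = 36 per group

Sample size formula (two-sample t-test, normal approximation):
n = 2 · ((z_{α/2} + z_β) / d)²

z_{α/2} = 1.645 (for α = 0.1, two-sided)
z_β = 1.341 (for power = 0.91)
d = 0.71

n = 2 · ((1.645 + 1.341) / 0.71)²
n = 2 · (4.206)²
n ≈ 35.38
Round up to the next whole number: n = 36 per group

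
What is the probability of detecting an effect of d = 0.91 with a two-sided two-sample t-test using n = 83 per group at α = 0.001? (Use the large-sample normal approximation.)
Power ≈ 0.99

Power calculation (two-sample t-test, normal approximation):
z_β = d · √(n/2) - z_{α/2}
z_β = 0.91 · √(83/2) - 3.291
z_β = 0.91 · 6.442 - 3.291
z_β = 2.572

Power = Φ(z_β) = Φ(2.572) ≈ 0.995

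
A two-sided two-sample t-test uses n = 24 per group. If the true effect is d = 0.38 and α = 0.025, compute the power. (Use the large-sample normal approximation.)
Power ≈ 0.18

Power calculation (two-sample t-test, normal approximation):
z_β = d · √(n/2) - z_{α/2}
z_β = 0.38 · √(24/2) - 2.241
z_β = 0.38 · 3.464 - 2.241
z_β = -0.925

Power = Φ(z_β) = Φ(-0.925) ≈ 0.177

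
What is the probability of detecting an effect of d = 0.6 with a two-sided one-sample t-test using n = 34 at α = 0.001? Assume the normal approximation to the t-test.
Power ≈ 0.58

Power calculation (one-sample t-test, normal approximation):
z_β = d · √n - z_{α/2}
z_β = 0.6 · √34 - 3.291
z_β = 0.6 · 5.831 - 3.291
z_β = 0.208

Power = Φ(z_β) = Φ(0.208) ≈ 0.582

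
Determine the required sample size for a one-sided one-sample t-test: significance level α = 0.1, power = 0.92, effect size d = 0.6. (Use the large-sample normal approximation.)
n = 21

Sample size formula (one-sample t-test, normal approximation):
n = ((z_α + z_β) / d)²

z_α = 1.282 (for α = 0.1, one-sided)
z_β = 1.405 (for power = 0.92)
d = 0.6

n = ((1.282 + 1.405) / 0.6)²
n = (4.478)²
n ≈ 20.05
Round up to the next whole number: n = 21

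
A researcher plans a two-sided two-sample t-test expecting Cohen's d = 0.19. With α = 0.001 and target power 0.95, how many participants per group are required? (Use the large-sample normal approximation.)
n = 1350 per group

Sample size formula (two-sample t-test, normal approximation):
n = 2 · ((z_{α/2} + z_β) / d)²

z_{α/2} = 3.291 (for α = 0.001, two-sided)
z_β = 1.645 (for power = 0.95)
d = 0.19

n = 2 · ((3.291 + 1.645) / 0.19)²
n = 2 · (25.979)²
n ≈ 1349.82
Round up to the next whole number: n = 1350 per group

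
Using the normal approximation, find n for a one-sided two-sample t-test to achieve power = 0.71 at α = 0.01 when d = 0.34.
n = 144 per group

Sample size formula (two-sample t-test, normal approximation):
n = 2 · ((z_α + z_β) / d)²

z_α = 2.326 (for α = 0.01, one-sided)
z_β = 0.553 (for power = 0.71)
d = 0.34

n = 2 · ((2.326 + 0.553) / 0.34)²
n = 2 · (8.468)²
n ≈ 143.41
Round up to the next whole number: n = 144 per group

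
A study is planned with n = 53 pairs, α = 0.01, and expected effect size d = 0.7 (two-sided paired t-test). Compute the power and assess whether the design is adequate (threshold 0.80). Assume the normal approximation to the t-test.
Power ≈ 0.99; the study is adequately powered (power ≥ 0.80)

Power calculation (paired t-test, normal approximation):
z_β = d · √n - z_{α/2}
z_β = 0.7 · √53 - 2.576
z_β = 0.7 · 7.280 - 2.576
z_β = 2.520

Power = Φ(z_β) = Φ(2.520) ≈ 0.994

Effect size d = 0.7 is medium by Cohen's convention (0.2/0.5/0.8).

Threshold: power ≥ 0.80 is conventionally adequate.
Power ≈ 0.99 → the study is adequately powered (power ≥ 0.80).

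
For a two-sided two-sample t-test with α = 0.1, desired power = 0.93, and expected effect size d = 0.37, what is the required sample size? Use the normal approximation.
n = 143 per group

Sample size formula (two-sample t-test, normal approximation):
n = 2 · ((z_{α/2} + z_β) / d)²

z_{α/2} = 1.645 (for α = 0.1, two-sided)
z_β = 1.476 (for power = 0.93)
d = 0.37

n = 2 · ((1.645 + 1.476) / 0.37)²
n = 2 · (8.435)²
n ≈ 142.30
Round up to the next whole number: n = 143 per group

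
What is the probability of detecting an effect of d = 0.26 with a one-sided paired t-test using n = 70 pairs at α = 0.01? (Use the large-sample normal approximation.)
Power ≈ 0.44

Power calculation (paired t-test, normal approximation):
z_β = d · √n - z_α
z_β = 0.26 · √70 - 2.326
z_β = 0.26 · 8.367 - 2.326
z_β = -0.151

Power = Φ(z_β) = Φ(-0.151) ≈ 0.440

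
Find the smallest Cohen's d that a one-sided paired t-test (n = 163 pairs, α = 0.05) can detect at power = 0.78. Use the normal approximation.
d ≈ 0.19

Minimum detectable effect (paired t-test, normal approximation):
d = (z_α + z_β) / √n
d = (1.645 + 0.772) / √163
d = 2.417 / 12.767
d ≈ 0.19

By Cohen's convention (0.2 small / 0.5 medium / 0.8 large): very small effect.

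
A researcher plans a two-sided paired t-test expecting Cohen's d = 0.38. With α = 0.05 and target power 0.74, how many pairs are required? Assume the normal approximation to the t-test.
n = 47 pairs

Sample size formula (paired t-test, normal approximation):
n = ((z_{α/2} + z_β) / d)²

z_{α/2} = 1.960 (for α = 0.05, two-sided)
z_β = 0.643 (for power = 0.74)
d = 0.38

n = ((1.960 + 0.643) / 0.38)²
n = (6.850)²
n ≈ 46.92
Round up to the next whole number: n = 47 pairs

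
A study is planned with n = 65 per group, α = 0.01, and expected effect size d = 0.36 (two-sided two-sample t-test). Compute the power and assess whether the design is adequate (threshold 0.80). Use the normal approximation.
Power ≈ 0.30; the study is underpowered (power < 0.80)

Power calculation (two-sample t-test, normal approximation):
z_β = d · √(n/2) - z_{α/2}
z_β = 0.36 · √(65/2) - 2.576
z_β = 0.36 · 5.701 - 2.576
z_β = -0.524

Power = Φ(z_β) = Φ(-0.524) ≈ 0.300

Effect size d = 0.36 is small by Cohen's convention (0.2/0.5/0.8).

Threshold: power ≥ 0.80 is conventionally adequate.
Power ≈ 0.30 → the study is underpowered (power < 0.80).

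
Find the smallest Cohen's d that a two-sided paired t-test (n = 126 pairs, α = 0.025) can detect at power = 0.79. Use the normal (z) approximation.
d ≈ 0.27

Minimum detectable effect (paired t-test, normal approximation):
d = (z_{α/2} + z_β) / √n
d = (2.241 + 0.806) / √126
d = 3.048 / 11.225
d ≈ 0.27

By Cohen's convention (0.2 small / 0.5 medium / 0.8 large): small effect.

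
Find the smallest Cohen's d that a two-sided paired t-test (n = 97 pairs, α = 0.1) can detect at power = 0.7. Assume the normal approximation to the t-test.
d ≈ 0.22

Minimum detectable effect (paired t-test, normal approximation):
d = (z_{α/2} + z_β) / √n
d = (1.645 + 0.524) / √97
d = 2.169 / 9.849
d ≈ 0.22

By Cohen's convention (0.2 small / 0.5 medium / 0.8 large): small effect.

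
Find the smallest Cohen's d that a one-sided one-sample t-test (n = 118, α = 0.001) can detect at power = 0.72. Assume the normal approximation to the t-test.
d ≈ 0.34

Minimum detectable effect (one-sample t-test, normal approximation):
d = (z_α + z_β) / √n
d = (3.090 + 0.583) / √118
d = 3.673 / 10.863
d ≈ 0.34

By Cohen's convention (0.2 small / 0.5 medium / 0.8 large): small effect.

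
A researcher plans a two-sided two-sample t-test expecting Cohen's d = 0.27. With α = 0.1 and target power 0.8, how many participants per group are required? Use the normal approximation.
n = 170 per group

Sample size formula (two-sample t-test, normal approximation):
n = 2 · ((z_{α/2} + z_β) / d)²

z_{α/2} = 1.645 (for α = 0.1, two-sided)
z_β = 0.842 (for power = 0.8)
d = 0.27

n = 2 · ((1.645 + 0.842) / 0.27)²
n = 2 · (9.211)²
n ≈ 169.69
Round up to the next whole number: n = 170 per group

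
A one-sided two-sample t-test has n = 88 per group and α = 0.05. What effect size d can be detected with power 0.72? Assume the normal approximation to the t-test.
d ≈ 0.34

Minimum detectable effect (two-sample t-test, normal approximation):
d = (z_α + z_β) / √(n/2)
d = (1.645 + 0.583) / √(88/2)
d = 2.228 / 6.633
d ≈ 0.34

By Cohen's convention (0.2 small / 0.5 medium / 0.8 large): small effect.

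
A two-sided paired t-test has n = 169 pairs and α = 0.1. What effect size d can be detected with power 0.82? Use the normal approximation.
d ≈ 0.20

Minimum detectable effect (paired t-test, normal approximation):
d = (z_{α/2} + z_β) / √n
d = (1.645 + 0.915) / √169
d = 2.560 / 13.000
d ≈ 0.20

By Cohen's convention (0.2 small / 0.5 medium / 0.8 large): small effect.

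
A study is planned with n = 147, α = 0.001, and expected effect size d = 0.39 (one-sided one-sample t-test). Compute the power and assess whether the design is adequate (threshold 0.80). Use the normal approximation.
Power ≈ 0.95; the study is adequately powered (power ≥ 0.80)

Power calculation (one-sample t-test, normal approximation):
z_β = d · √n - z_α
z_β = 0.39 · √147 - 3.090
z_β = 0.39 · 12.124 - 3.090
z_β = 1.638

Power = Φ(z_β) = Φ(1.638) ≈ 0.949

Effect size d = 0.39 is small by Cohen's convention (0.2/0.5/0.8).

Threshold: power ≥ 0.80 is conventionally adequate.
Power ≈ 0.95 → the study is adequately powered (power ≥ 0.80).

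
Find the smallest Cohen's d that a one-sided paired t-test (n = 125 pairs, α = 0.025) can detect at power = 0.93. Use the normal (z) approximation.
d ≈ 0.31

Minimum detectable effect (paired t-test, normal approximation):
d = (z_α + z_β) / √n
d = (1.960 + 1.476) / √125
d = 3.436 / 11.180
d ≈ 0.31

By Cohen's convention (0.2 small / 0.5 medium / 0.8 large): small effect.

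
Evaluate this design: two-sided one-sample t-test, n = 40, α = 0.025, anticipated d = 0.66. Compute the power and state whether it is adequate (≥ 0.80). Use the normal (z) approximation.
Power ≈ 0.97; the study is adequately powered (power ≥ 0.80)

Power calculation (one-sample t-test, normal approximation):
z_β = d · √n - z_{α/2}
z_β = 0.66 · √40 - 2.241
z_β = 0.66 · 6.325 - 2.241
z_β = 1.933

Power = Φ(z_β) = Φ(1.933) ≈ 0.973

Effect size d = 0.66 is medium by Cohen's convention (0.2/0.5/0.8).

Threshold: power ≥ 0.80 is conventionally adequate.
Power ≈ 0.97 → the study is adequately powered (power ≥ 0.80).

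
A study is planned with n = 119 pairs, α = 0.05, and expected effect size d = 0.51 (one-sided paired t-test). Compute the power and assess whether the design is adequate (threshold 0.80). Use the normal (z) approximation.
Power ≈ 1.00; the study is adequately powered (power ≥ 0.80)

Power calculation (paired t-test, normal approximation):
z_β = d · √n - z_α
z_β = 0.51 · √119 - 1.645
z_β = 0.51 · 10.909 - 1.645
z_β = 3.919

Power = Φ(z_β) = Φ(3.919) ≈ 1.000

Effect size d = 0.51 is medium by Cohen's convention (0.2/0.5/0.8).

Threshold: power ≥ 0.80 is conventionally adequate.
Power ≈ 1.00 → the study is adequately powered (power ≥ 0.80).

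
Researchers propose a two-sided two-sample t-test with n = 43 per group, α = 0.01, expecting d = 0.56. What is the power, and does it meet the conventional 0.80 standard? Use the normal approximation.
Power ≈ 0.51; the study is underpowered (power < 0.80)

Power calculation (two-sample t-test, normal approximation):
z_β = d · √(n/2) - z_{α/2}
z_β = 0.56 · √(43/2) - 2.576
z_β = 0.56 · 4.637 - 2.576
z_β = 0.021

Power = Φ(z_β) = Φ(0.021) ≈ 0.508

Effect size d = 0.56 is medium by Cohen's convention (0.2/0.5/0.8).

Threshold: power ≥ 0.80 is conventionally adequate.
Power ≈ 0.51 → the study is underpowered (power < 0.80).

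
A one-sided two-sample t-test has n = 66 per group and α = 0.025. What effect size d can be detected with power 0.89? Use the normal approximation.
d ≈ 0.55

Minimum detectable effect (two-sample t-test, normal approximation):
d = (z_α + z_β) / √(n/2)
d = (1.960 + 1.227) / √(66/2)
d = 3.186 / 5.745
d ≈ 0.55

By Cohen's convention (0.2 small / 0.5 medium / 0.8 large): medium effect.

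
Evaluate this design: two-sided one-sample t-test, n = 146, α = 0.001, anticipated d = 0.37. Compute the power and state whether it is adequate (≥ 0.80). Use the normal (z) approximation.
Power ≈ 0.88; the study is adequately powered (power ≥ 0.80)

Power calculation (one-sample t-test, normal approximation):
z_β = d · √n - z_{α/2}
z_β = 0.37 · √146 - 3.291
z_β = 0.37 · 12.083 - 3.291
z_β = 1.180

Power = Φ(z_β) = Φ(1.180) ≈ 0.881

Effect size d = 0.37 is small by Cohen's convention (0.2/0.5/0.8).

Threshold: power ≥ 0.80 is conventionally adequate.
Power ≈ 0.88 → the study is adequately powered (power ≥ 0.80).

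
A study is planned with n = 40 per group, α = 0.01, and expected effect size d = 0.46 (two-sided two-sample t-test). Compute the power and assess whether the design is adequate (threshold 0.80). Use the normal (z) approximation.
Power ≈ 0.30; the study is underpowered (power < 0.80)

Power calculation (two-sample t-test, normal approximation):
z_β = d · √(n/2) - z_{α/2}
z_β = 0.46 · √(40/2) - 2.576
z_β = 0.46 · 4.472 - 2.576
z_β = -0.519

Power = Φ(z_β) = Φ(-0.519) ≈ 0.302

Effect size d = 0.46 is small by Cohen's convention (0.2/0.5/0.8).

Threshold: power ≥ 0.80 is conventionally adequate.
Power ≈ 0.30 → the study is underpowered (power < 0.80).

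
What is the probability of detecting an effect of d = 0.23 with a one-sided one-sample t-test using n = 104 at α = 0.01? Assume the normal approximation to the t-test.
Power ≈ 0.51

Power calculation (one-sample t-test, normal approximation):
z_β = d · √n - z_α
z_β = 0.23 · √104 - 2.326
z_β = 0.23 · 10.198 - 2.326
z_β = 0.019

Power = Φ(z_β) = Φ(0.019) ≈ 0.508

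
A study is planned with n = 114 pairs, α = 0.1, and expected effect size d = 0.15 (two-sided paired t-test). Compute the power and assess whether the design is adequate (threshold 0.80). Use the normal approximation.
Power ≈ 0.48; the study is underpowered (power < 0.80)

Power calculation (paired t-test, normal approximation):
z_β = d · √n - z_{α/2}
z_β = 0.15 · √114 - 1.645
z_β = 0.15 · 10.677 - 1.645
z_β = -0.043

Power = Φ(z_β) = Φ(-0.043) ≈ 0.483

Effect size d = 0.15 is very small by Cohen's convention (0.2/0.5/0.8).

Threshold: power ≥ 0.80 is conventionally adequate.
Power ≈ 0.48 → the study is underpowered (power < 0.80).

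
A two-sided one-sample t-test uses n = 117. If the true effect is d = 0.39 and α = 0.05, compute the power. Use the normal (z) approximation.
Power ≈ 0.99

Power calculation (one-sample t-test, normal approximation):
z_β = d · √n - z_{α/2}
z_β = 0.39 · √117 - 1.960
z_β = 0.39 · 10.817 - 1.960
z_β = 2.259

Power = Φ(z_β) = Φ(2.259) ≈ 0.988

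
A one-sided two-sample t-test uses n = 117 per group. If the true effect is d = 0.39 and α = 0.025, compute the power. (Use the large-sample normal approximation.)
Power ≈ 0.85

Power calculation (two-sample t-test, normal approximation):
z_β = d · √(n/2) - z_α
z_β = 0.39 · √(117/2) - 1.960
z_β = 0.39 · 7.649 - 1.960
z_β = 1.023

Power = Φ(z_β) = Φ(1.023) ≈ 0.847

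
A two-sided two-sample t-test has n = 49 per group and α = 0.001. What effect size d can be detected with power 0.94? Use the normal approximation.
d ≈ 0.98

Minimum detectable effect (two-sample t-test, normal approximation):
d = (z_{α/2} + z_β) / √(n/2)
d = (3.291 + 1.555) / √(49/2)
d = 4.845 / 4.950
d ≈ 0.98

By Cohen's convention (0.2 small / 0.5 medium / 0.8 large): large effect.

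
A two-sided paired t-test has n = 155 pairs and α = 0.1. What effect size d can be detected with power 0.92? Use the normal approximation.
d ≈ 0.24

Minimum detectable effect (paired t-test, normal approximation):
d = (z_{α/2} + z_β) / √n
d = (1.645 + 1.405) / √155
d = 3.050 / 12.450
d ≈ 0.24

By Cohen's convention (0.2 small / 0.5 medium / 0.8 large): small effect.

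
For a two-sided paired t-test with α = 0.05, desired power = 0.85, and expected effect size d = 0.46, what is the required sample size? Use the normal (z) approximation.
n = 43 pairs

Sample size formula (paired t-test, normal approximation):
n = ((z_{α/2} + z_β) / d)²

z_{α/2} = 1.960 (for α = 0.05, two-sided)
z_β = 1.036 (for power = 0.85)
d = 0.46

n = ((1.960 + 1.036) / 0.46)²
n = (6.513)²
n ≈ 42.42
Round up to the next whole number: n = 43 pairs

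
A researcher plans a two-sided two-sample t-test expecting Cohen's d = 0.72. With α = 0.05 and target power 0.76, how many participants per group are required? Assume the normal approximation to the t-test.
n = 28 per group

Sample size formula (two-sample t-test, normal approximation):
n = 2 · ((z_{α/2} + z_β) / d)²

z_{α/2} = 1.960 (for α = 0.05, two-sided)
z_β = 0.706 (for power = 0.76)
d = 0.72

n = 2 · ((1.960 + 0.706) / 0.72)²
n = 2 · (3.703)²
n ≈ 27.42
Round up to the next whole number: n = 28 per group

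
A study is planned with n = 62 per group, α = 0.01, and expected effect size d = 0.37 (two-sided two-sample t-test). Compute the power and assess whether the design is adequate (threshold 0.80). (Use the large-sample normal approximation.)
Power ≈ 0.30; the study is underpowered (power < 0.80)

Power calculation (two-sample t-test, normal approximation):
z_β = d · √(n/2) - z_{α/2}
z_β = 0.37 · √(62/2) - 2.576
z_β = 0.37 · 5.568 - 2.576
z_β = -0.516

Power = Φ(z_β) = Φ(-0.516) ≈ 0.303

Effect size d = 0.37 is small by Cohen's convention (0.2/0.5/0.8).

Threshold: power ≥ 0.80 is conventionally adequate.
Power ≈ 0.30 → the study is underpowered (power < 0.80).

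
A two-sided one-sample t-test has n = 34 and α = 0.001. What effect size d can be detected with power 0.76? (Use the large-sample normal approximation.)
d ≈ 0.69

Minimum detectable effect (one-sample t-test, normal approximation):
d = (z_{α/2} + z_β) / √n
d = (3.291 + 0.706) / √34
d = 3.997 / 5.831
d ≈ 0.69

By Cohen's convention (0.2 small / 0.5 medium / 0.8 large): medium effect.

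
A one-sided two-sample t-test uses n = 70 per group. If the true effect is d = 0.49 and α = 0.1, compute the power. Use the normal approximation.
Power ≈ 0.95

Power calculation (two-sample t-test, normal approximation):
z_β = d · √(n/2) - z_α
z_β = 0.49 · √(70/2) - 1.282
z_β = 0.49 · 5.916 - 1.282
z_β = 1.617

Power = Φ(z_β) = Φ(1.617) ≈ 0.947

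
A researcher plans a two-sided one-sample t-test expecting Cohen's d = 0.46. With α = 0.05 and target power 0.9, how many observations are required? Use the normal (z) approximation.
n = 50

Sample size formula (one-sample t-test, normal approximation):
n = ((z_{α/2} + z_β) / d)²

z_{α/2} = 1.960 (for α = 0.05, two-sided)
z_β = 1.282 (for power = 0.9)
d = 0.46

n = ((1.960 + 1.282) / 0.46)²
n = (7.048)²
n ≈ 49.67
Round up to the next whole number: n = 50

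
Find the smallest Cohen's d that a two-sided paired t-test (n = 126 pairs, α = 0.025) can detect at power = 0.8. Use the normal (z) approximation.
d ≈ 0.27

Minimum detectable effect (paired t-test, normal approximation):
d = (z_{α/2} + z_β) / √n
d = (2.241 + 0.842) / √126
d = 3.083 / 11.225
d ≈ 0.27

By Cohen's convention (0.2 small / 0.5 medium / 0.8 large): small effect.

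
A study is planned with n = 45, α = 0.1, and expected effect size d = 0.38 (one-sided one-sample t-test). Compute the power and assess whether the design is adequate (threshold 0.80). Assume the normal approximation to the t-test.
Power ≈ 0.90; the study is adequately powered (power ≥ 0.80)

Power calculation (one-sample t-test, normal approximation):
z_β = d · √n - z_α
z_β = 0.38 · √45 - 1.282
z_β = 0.38 · 6.708 - 1.282
z_β = 1.268

Power = Φ(z_β) = Φ(1.268) ≈ 0.898

Effect size d = 0.38 is small by Cohen's convention (0.2/0.5/0.8).

Threshold: power ≥ 0.80 is conventionally adequate.
Power ≈ 0.90 → the study is adequately powered (power ≥ 0.80).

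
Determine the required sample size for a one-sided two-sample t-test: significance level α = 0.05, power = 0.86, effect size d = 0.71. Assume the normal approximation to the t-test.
n = 30 per group

Sample size formula (two-sample t-test, normal approximation):
n = 2 · ((z_α + z_β) / d)²

z_α = 1.645 (for α = 0.05, one-sided)
z_β = 1.080 (for power = 0.86)
d = 0.71

n = 2 · ((1.645 + 1.080) / 0.71)²
n = 2 · (3.838)²
n ≈ 29.46
Round up to the next whole number: n = 30 per group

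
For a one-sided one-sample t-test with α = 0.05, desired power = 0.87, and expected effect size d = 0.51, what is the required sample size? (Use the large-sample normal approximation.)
n = 30

Sample size formula (one-sample t-test, normal approximation):
n = ((z_α + z_β) / d)²

z_α = 1.645 (for α = 0.05, one-sided)
z_β = 1.126 (for power = 0.87)
d = 0.51

n = ((1.645 + 1.126) / 0.51)²
n = (5.433)²
n ≈ 29.52
Round up to the next whole number: n = 30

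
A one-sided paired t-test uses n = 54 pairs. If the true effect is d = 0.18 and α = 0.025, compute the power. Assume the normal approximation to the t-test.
Power ≈ 0.26

Power calculation (paired t-test, normal approximation):
z_β = d · √n - z_α
z_β = 0.18 · √54 - 1.960
z_β = 0.18 · 7.348 - 1.960
z_β = -0.637

Power = Φ(z_β) = Φ(-0.637) ≈ 0.262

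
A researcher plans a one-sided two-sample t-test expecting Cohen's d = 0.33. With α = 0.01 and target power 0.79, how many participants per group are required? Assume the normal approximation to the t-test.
n = 181 per group

Sample size formula (two-sample t-test, normal approximation):
n = 2 · ((z_α + z_β) / d)²

z_α = 2.326 (for α = 0.01, one-sided)
z_β = 0.806 (for power = 0.79)
d = 0.33

n = 2 · ((2.326 + 0.806) / 0.33)²
n = 2 · (9.491)²
n ≈ 180.16
Round up to the next whole number: n = 181 per group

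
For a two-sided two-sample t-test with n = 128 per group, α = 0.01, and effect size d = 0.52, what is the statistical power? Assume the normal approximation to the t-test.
Power ≈ 0.94

Power calculation (two-sample t-test, normal approximation):
z_β = d · √(n/2) - z_{α/2}
z_β = 0.52 · √(128/2) - 2.576
z_β = 0.52 · 8.000 - 2.576
z_β = 1.584

Power = Φ(z_β) = Φ(1.584) ≈ 0.943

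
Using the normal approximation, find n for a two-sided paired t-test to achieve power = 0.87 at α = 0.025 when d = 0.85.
n = 16 pairs

Sample size formula (paired t-test, normal approximation):
n = ((z_{α/2} + z_β) / d)²

z_{α/2} = 2.241 (for α = 0.025, two-sided)
z_β = 1.126 (for power = 0.87)
d = 0.85

n = ((2.241 + 1.126) / 0.85)²
n = (3.961)²
n ≈ 15.69
Round up to the next whole number: n = 16 pairs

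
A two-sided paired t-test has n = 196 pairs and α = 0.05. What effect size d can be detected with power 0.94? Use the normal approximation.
d ≈ 0.25

Minimum detectable effect (paired t-test, normal approximation):
d = (z_{α/2} + z_β) / √n
d = (1.960 + 1.555) / √196
d = 3.515 / 14.000
d ≈ 0.25

By Cohen's convention (0.2 small / 0.5 medium / 0.8 large): small effect.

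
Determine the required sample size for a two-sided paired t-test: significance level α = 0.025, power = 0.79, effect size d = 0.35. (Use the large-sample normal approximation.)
n = 76 pairs

Sample size formula (paired t-test, normal approximation):
n = ((z_{α/2} + z_β) / d)²

z_{α/2} = 2.241 (for α = 0.025, two-sided)
z_β = 0.806 (for power = 0.79)
d = 0.35

n = ((2.241 + 0.806) / 0.35)²
n = (8.706)²
n ≈ 75.79
Round up to the next whole number: n = 76 pairs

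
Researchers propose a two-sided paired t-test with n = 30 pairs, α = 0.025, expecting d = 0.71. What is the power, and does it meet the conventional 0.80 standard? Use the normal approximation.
Power ≈ 0.95; the study is adequately powered (power ≥ 0.80)

Power calculation (paired t-test, normal approximation):
z_β = d · √n - z_{α/2}
z_β = 0.71 · √30 - 2.241
z_β = 0.71 · 5.477 - 2.241
z_β = 1.647

Power = Φ(z_β) = Φ(1.647) ≈ 0.950

Effect size d = 0.71 is medium by Cohen's convention (0.2/0.5/0.8).

Threshold: power ≥ 0.80 is conventionally adequate.
Power ≈ 0.95 → the study is adequately powered (power ≥ 0.80).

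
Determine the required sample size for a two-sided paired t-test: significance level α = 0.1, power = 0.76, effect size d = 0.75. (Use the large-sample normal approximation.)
n = 10 pairs

Sample size formula (paired t-test, normal approximation):
n = ((z_{α/2} + z_β) / d)²

z_{α/2} = 1.645 (for α = 0.1, two-sided)
z_β = 0.706 (for power = 0.76)
d = 0.75

n = ((1.645 + 0.706) / 0.75)²
n = (3.135)²
n ≈ 9.83
Round up to the next whole number: n = 10 pairs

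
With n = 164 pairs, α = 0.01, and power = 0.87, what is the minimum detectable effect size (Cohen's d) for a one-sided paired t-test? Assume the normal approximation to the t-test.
d ≈ 0.27

Minimum detectable effect (paired t-test, normal approximation):
d = (z_α + z_β) / √n
d = (2.326 + 1.126) / √164
d = 3.453 / 12.806
d ≈ 0.27

By Cohen's convention (0.2 small / 0.5 medium / 0.8 large): small effect.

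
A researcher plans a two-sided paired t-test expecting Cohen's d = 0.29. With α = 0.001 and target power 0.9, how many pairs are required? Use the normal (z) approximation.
n = 249 pairs

Sample size formula (paired t-test, normal approximation):
n = ((z_{α/2} + z_β) / d)²

z_{α/2} = 3.291 (for α = 0.001, two-sided)
z_β = 1.282 (for power = 0.9)
d = 0.29

n = ((3.291 + 1.282) / 0.29)²
n = (15.769)²
n ≈ 248.66
Round up to the next whole number: n = 249 pairs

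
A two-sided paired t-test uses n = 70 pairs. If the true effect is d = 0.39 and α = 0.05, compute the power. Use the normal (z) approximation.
Power ≈ 0.90

Power calculation (paired t-test, normal approximation):
z_β = d · √n - z_{α/2}
z_β = 0.39 · √70 - 1.960
z_β = 0.39 · 8.367 - 1.960
z_β = 1.303

Power = Φ(z_β) = Φ(1.303) ≈ 0.904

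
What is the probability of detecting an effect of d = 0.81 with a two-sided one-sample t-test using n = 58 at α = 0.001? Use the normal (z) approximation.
Power ≈ 1.00

Power calculation (one-sample t-test, normal approximation):
z_β = d · √n - z_{α/2}
z_β = 0.81 · √58 - 3.291
z_β = 0.81 · 7.616 - 3.291
z_β = 2.878

Power = Φ(z_β) = Φ(2.878) ≈ 0.998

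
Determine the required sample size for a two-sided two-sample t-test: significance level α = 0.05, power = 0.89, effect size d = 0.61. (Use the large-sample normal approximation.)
n = 55 per group

Sample size formula (two-sample t-test, normal approximation):
n = 2 · ((z_{α/2} + z_β) / d)²

z_{α/2} = 1.960 (for α = 0.05, two-sided)
z_β = 1.227 (for power = 0.89)
d = 0.61

n = 2 · ((1.960 + 1.227) / 0.61)²
n = 2 · (5.225)²
n ≈ 54.60
Round up to the next whole number: n = 55 per group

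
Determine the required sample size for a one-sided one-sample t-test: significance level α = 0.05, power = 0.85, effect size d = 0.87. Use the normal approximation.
n = 10

Sample size formula (one-sample t-test, normal approximation):
n = ((z_α + z_β) / d)²

z_α = 1.645 (for α = 0.05, one-sided)
z_β = 1.036 (for power = 0.85)
d = 0.87

n = ((1.645 + 1.036) / 0.87)²
n = (3.082)²
n ≈ 9.50
Round up to the next whole number: n = 10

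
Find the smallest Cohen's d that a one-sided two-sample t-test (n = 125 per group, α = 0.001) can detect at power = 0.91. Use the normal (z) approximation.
d ≈ 0.56

Minimum detectable effect (two-sample t-test, normal approximation):
d = (z_α + z_β) / √(n/2)
d = (3.090 + 1.341) / √(125/2)
d = 4.431 / 7.906
d ≈ 0.56

By Cohen's convention (0.2 small / 0.5 medium / 0.8 large): medium effect.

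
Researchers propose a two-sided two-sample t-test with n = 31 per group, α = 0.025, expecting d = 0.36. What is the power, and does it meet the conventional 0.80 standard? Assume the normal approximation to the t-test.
Power ≈ 0.20; the study is underpowered (power < 0.80)

Power calculation (two-sample t-test, normal approximation):
z_β = d · √(n/2) - z_{α/2}
z_β = 0.36 · √(31/2) - 2.241
z_β = 0.36 · 3.937 - 2.241
z_β = -0.824

Power = Φ(z_β) = Φ(-0.824) ≈ 0.205

Effect size d = 0.36 is small by Cohen's convention (0.2/0.5/0.8).

Threshold: power ≥ 0.80 is conventionally adequate.
Power ≈ 0.20 → the study is underpowered (power < 0.80).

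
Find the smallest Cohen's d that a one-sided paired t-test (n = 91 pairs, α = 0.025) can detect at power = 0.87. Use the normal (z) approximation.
d ≈ 0.32

Minimum detectable effect (paired t-test, normal approximation):
d = (z_α + z_β) / √n
d = (1.960 + 1.126) / √91
d = 3.086 / 9.539
d ≈ 0.32

By Cohen's convention (0.2 small / 0.5 medium / 0.8 large): small effect.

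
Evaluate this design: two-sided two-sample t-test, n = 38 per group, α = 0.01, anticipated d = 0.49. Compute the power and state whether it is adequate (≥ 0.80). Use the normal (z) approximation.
Power ≈ 0.33; the study is underpowered (power < 0.80)

Power calculation (two-sample t-test, normal approximation):
z_β = d · √(n/2) - z_{α/2}
z_β = 0.49 · √(38/2) - 2.576
z_β = 0.49 · 4.359 - 2.576
z_β = -0.440

Power = Φ(z_β) = Φ(-0.440) ≈ 0.330

Effect size d = 0.49 is small by Cohen's convention (0.2/0.5/0.8).

Threshold: power ≥ 0.80 is conventionally adequate.
Power ≈ 0.33 → the study is underpowered (power < 0.80).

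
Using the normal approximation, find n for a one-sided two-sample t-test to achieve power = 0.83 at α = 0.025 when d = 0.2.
n = 425 per group

Sample size formula (two-sample t-test, normal approximation):
n = 2 · ((z_α + z_β) / d)²

z_α = 1.960 (for α = 0.025, one-sided)
z_β = 0.954 (for power = 0.83)
d = 0.2

n = 2 · ((1.960 + 0.954) / 0.2)²
n = 2 · (14.570)²
n ≈ 424.57
Round up to the next whole number: n = 425 per group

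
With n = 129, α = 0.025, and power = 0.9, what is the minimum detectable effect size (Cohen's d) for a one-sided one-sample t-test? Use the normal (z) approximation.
d ≈ 0.29

Minimum detectable effect (one-sample t-test, normal approximation):
d = (z_α + z_β) / √n
d = (1.960 + 1.282) / √129
d = 3.242 / 11.358
d ≈ 0.29

By Cohen's convention (0.2 small / 0.5 medium / 0.8 large): small effect.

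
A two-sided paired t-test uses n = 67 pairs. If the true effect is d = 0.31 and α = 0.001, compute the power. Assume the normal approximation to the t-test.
Power ≈ 0.23

Power calculation (paired t-test, normal approximation):
z_β = d · √n - z_{α/2}
z_β = 0.31 · √67 - 3.291
z_β = 0.31 · 8.185 - 3.291
z_β = -0.753

Power = Φ(z_β) = Φ(-0.753) ≈ 0.226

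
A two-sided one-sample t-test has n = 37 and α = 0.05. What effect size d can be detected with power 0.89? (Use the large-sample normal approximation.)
d ≈ 0.52

Minimum detectable effect (one-sample t-test, normal approximation):
d = (z_{α/2} + z_β) / √n
d = (1.960 + 1.227) / √37
d = 3.186 / 6.083
d ≈ 0.52

By Cohen's convention (0.2 small / 0.5 medium / 0.8 large): medium effect.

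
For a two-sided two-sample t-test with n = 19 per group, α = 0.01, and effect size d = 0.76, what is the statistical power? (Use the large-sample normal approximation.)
Power ≈ 0.41

Power calculation (two-sample t-test, normal approximation):
z_β = d · √(n/2) - z_{α/2}
z_β = 0.76 · √(19/2) - 2.576
z_β = 0.76 · 3.082 - 2.576
z_β = -0.233

Power = Φ(z_β) = Φ(-0.233) ≈ 0.408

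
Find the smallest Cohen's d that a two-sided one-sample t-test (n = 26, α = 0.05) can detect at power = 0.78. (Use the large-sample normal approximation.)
d ≈ 0.54

Minimum detectable effect (one-sample t-test, normal approximation):
d = (z_{α/2} + z_β) / √n
d = (1.960 + 0.772) / √26
d = 2.732 / 5.099
d ≈ 0.54

By Cohen's convention (0.2 small / 0.5 medium / 0.8 large): medium effect.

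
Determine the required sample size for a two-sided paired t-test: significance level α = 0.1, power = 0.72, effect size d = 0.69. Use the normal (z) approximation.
n = 11 pairs

Sample size formula (paired t-test, normal approximation):
n = ((z_{α/2} + z_β) / d)²

z_{α/2} = 1.645 (for α = 0.1, two-sided)
z_β = 0.583 (for power = 0.72)
d = 0.69

n = ((1.645 + 0.583) / 0.69)²
n = (3.229)²
n ≈ 10.43
Round up to the next whole number: n = 11 pairs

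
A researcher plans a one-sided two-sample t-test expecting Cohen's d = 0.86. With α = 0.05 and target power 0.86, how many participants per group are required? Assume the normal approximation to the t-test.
n = 21 per group

Sample size formula (two-sample t-test, normal approximation):
n = 2 · ((z_α + z_β) / d)²

z_α = 1.645 (for α = 0.05, one-sided)
z_β = 1.080 (for power = 0.86)
d = 0.86

n = 2 · ((1.645 + 1.080) / 0.86)²
n = 2 · (3.169)²
n ≈ 20.09
Round up to the next whole number: n = 21 per group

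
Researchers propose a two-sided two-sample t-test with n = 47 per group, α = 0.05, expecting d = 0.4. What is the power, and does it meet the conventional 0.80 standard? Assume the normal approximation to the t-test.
Power ≈ 0.49; the study is underpowered (power < 0.80)

Power calculation (two-sample t-test, normal approximation):
z_β = d · √(n/2) - z_{α/2}
z_β = 0.4 · √(47/2) - 1.960
z_β = 0.4 · 4.848 - 1.960
z_β = -0.021

Power = Φ(z_β) = Φ(-0.021) ≈ 0.492

Effect size d = 0.4 is small by Cohen's convention (0.2/0.5/0.8).

Threshold: power ≥ 0.80 is conventionally adequate.
Power ≈ 0.49 → the study is underpowered (power < 0.80).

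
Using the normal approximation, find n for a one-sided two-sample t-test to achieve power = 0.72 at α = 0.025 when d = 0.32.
n = 127 per group

Sample size formula (two-sample t-test, normal approximation):
n = 2 · ((z_α + z_β) / d)²

z_α = 1.960 (for α = 0.025, one-sided)
z_β = 0.583 (for power = 0.72)
d = 0.32

n = 2 · ((1.960 + 0.583) / 0.32)²
n = 2 · (7.947)²
n ≈ 126.31
Round up to the next whole number: n = 127 per group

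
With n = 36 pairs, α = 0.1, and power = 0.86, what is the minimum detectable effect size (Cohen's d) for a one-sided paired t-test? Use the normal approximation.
d ≈ 0.39

Minimum detectable effect (paired t-test, normal approximation):
d = (z_α + z_β) / √n
d = (1.282 + 1.080) / √36
d = 2.362 / 6.000
d ≈ 0.39

By Cohen's convention (0.2 small / 0.5 medium / 0.8 large): small effect.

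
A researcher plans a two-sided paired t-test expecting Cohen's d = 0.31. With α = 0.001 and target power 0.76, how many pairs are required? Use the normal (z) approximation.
n = 167 pairs

Sample size formula (paired t-test, normal approximation):
n = ((z_{α/2} + z_β) / d)²

z_{α/2} = 3.291 (for α = 0.001, two-sided)
z_β = 0.706 (for power = 0.76)
d = 0.31

n = ((3.291 + 0.706) / 0.31)²
n = (12.894)²
n ≈ 166.26
Round up to the next whole number: n = 167 pairs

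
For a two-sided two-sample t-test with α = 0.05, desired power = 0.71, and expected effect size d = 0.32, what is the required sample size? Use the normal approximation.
n = 124 per group

Sample size formula (two-sample t-test, normal approximation):
n = 2 · ((z_{α/2} + z_β) / d)²

z_{α/2} = 1.960 (for α = 0.05, two-sided)
z_β = 0.553 (for power = 0.71)
d = 0.32

n = 2 · ((1.960 + 0.553) / 0.32)²
n = 2 · (7.853)²
n ≈ 123.34
Round up to the next whole number: n = 124 per group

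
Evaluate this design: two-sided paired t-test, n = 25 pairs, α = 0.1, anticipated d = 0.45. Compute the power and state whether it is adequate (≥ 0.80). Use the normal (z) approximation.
Power ≈ 0.73; the study is underpowered (power < 0.80)

Power calculation (paired t-test, normal approximation):
z_β = d · √n - z_{α/2}
z_β = 0.45 · √25 - 1.645
z_β = 0.45 · 5.000 - 1.645
z_β = 0.605

Power = Φ(z_β) = Φ(0.605) ≈ 0.727

Effect size d = 0.45 is small by Cohen's convention (0.2/0.5/0.8).

Threshold: power ≥ 0.80 is conventionally adequate.
Power ≈ 0.73 → the study is underpowered (power < 0.80).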